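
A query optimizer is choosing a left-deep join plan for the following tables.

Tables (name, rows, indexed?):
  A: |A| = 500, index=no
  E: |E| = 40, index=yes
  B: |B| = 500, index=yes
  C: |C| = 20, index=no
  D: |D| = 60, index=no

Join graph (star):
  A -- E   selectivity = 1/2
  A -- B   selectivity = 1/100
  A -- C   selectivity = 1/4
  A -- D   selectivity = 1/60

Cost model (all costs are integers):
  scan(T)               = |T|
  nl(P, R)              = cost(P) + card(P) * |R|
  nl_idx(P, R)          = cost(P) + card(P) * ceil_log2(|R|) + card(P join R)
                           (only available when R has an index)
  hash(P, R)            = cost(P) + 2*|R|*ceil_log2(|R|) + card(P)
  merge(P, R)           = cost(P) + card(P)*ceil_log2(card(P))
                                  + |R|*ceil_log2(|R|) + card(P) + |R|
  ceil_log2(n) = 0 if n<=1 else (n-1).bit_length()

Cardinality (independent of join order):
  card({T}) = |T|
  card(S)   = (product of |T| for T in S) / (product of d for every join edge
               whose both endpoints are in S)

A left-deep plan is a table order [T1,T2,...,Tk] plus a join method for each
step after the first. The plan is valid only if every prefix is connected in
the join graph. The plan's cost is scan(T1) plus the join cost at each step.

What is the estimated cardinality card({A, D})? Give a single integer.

500

Tables in S: A(500), D(60)
Edges inside S: A-D(d=60)
numerator = 500 * 60 = 30000
denominator = 60 = 60
card(S) = 30000 / 60 = 500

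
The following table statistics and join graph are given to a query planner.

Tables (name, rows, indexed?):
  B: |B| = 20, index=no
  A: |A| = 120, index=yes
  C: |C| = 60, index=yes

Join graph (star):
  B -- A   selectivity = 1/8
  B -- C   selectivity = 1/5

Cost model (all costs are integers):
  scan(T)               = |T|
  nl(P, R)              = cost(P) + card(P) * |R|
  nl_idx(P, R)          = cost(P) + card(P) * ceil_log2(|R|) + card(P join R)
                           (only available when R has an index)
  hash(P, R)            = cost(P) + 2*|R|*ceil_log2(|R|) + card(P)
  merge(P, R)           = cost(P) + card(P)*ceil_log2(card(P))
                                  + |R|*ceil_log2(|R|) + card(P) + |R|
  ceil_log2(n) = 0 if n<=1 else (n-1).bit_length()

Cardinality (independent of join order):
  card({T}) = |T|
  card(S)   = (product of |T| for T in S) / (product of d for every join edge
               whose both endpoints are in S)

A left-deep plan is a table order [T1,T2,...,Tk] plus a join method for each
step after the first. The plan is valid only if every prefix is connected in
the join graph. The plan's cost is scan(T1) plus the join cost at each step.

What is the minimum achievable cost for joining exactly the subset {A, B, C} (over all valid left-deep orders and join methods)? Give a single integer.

1460

Selinger DP over subsets of {A,B,C}:
  {B}: scan cost=20, card=20
  {A}: scan cost=120, card=120
  {C}: scan cost=60, card=60
  {AB}: card=300; try (B,hash)→440, (A,nl_idx)→460, (A,merge)→1100, (B,merge)→1200, (A,hash)→1720, (A,nl)→2420 …(+1); best=440 via (B,hash)
  {BC}: card=240; try (B,hash)→320, (C,nl_idx)→380, (C,merge)→560, (B,merge)→600, (C,hash)→760, (C,nl)→1220 …(+1); best=320 via (B,hash)
  {ABC}: card=3600; try (C,hash)→1460, (A,hash)→2240, (A,merge)→3440, (C,merge)→3860, (A,nl_idx)→5600, (C,nl_idx)→5840 …(+2); best=1460 via (C,hash)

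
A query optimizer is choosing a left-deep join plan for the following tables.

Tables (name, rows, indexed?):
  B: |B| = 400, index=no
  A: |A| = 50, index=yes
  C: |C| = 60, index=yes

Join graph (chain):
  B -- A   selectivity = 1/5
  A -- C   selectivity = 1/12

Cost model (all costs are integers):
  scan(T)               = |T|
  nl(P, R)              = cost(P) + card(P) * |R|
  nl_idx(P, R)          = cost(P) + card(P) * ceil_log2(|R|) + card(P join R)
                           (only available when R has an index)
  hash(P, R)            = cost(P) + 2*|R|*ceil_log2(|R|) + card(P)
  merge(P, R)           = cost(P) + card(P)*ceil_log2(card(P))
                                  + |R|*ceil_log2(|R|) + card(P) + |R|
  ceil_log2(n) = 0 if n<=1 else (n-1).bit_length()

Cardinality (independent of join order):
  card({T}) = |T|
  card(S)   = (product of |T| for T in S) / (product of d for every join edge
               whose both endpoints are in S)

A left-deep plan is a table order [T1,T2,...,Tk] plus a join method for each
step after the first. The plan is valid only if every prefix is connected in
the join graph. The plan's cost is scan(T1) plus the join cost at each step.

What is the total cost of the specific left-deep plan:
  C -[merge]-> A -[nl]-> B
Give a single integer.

100830

step 1: scan C: cost=60, card=60
step 2: join A via merge
    card(P join A) = 60*50/(12) = 250
    cost = 60 + 60*6 + 50*6 + 60 + 50 = 830
step 3: join B via nl
    card(P join B) = 250*400/(5) = 20000
    cost = 830 + 250*400 = 100830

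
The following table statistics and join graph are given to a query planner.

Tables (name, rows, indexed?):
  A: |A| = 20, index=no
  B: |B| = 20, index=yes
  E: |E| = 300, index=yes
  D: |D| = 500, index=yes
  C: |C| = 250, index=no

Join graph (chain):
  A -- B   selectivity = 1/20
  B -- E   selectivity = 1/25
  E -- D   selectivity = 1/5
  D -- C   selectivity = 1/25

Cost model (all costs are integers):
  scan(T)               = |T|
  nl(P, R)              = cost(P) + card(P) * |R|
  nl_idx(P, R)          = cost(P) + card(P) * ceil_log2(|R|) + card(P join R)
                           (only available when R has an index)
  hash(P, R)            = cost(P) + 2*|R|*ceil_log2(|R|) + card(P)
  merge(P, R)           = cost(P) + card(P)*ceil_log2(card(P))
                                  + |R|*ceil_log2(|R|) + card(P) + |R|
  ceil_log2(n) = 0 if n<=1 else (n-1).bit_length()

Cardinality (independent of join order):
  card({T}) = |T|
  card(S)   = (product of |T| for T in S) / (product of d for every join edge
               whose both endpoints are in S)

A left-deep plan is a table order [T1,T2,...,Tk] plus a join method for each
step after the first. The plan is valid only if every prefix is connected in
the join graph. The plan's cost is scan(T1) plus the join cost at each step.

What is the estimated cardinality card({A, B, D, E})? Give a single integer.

24000

Tables in S: A(20), B(20), D(500), E(300)
Edges inside S: A-B(d=20), B-E(d=25), E-D(d=5)
numerator = 20 * 20 * 500 * 300 = 60000000
denominator = 20 * 25 * 5 = 2500
card(S) = 60000000 / 2500 = 24000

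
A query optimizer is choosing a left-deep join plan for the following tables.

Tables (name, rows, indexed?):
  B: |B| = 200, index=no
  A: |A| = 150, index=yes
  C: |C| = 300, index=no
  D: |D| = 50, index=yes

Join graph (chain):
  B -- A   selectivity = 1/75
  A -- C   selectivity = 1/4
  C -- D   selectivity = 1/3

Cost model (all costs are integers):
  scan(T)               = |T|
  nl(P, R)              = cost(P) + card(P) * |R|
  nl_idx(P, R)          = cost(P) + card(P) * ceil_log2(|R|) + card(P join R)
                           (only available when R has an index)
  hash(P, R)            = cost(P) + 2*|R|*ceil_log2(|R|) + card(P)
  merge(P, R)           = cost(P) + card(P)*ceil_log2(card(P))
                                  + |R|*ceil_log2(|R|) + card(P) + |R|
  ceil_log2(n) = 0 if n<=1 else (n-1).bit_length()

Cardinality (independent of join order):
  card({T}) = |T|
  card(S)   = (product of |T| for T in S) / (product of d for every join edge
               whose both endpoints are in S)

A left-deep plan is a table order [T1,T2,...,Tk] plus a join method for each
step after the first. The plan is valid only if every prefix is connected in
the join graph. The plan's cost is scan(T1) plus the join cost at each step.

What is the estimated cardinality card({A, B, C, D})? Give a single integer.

500000

Tables in S: A(150), B(200), C(300), D(50)
Edges inside S: B-A(d=75), A-C(d=4), C-D(d=3)
numerator = 150 * 200 * 300 * 50 = 450000000
denominator = 75 * 4 * 3 = 900
card(S) = 450000000 / 900 = 500000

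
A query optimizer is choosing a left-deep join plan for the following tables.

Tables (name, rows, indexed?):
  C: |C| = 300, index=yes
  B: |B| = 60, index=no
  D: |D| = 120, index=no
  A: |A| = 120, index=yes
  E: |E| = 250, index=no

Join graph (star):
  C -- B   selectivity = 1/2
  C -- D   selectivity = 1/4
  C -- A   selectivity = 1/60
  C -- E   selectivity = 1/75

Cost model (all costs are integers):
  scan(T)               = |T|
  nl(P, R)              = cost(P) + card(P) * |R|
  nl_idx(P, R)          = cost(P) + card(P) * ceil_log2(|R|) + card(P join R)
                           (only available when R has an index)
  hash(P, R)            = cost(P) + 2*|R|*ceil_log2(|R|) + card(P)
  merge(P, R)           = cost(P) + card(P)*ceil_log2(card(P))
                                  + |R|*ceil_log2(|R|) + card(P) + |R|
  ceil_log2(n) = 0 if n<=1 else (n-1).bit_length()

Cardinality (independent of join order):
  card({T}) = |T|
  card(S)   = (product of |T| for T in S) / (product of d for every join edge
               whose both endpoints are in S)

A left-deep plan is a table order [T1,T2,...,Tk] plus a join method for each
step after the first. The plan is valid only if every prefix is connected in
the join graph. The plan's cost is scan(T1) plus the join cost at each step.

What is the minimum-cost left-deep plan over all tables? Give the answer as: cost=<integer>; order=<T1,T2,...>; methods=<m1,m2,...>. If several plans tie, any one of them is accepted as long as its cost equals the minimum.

Selinger DP (subsets sized 1..n):
  {C}: scan cost=300, card=300
  {B}: scan cost=60, card=60
  {D}: scan cost=120, card=120
  {A}: scan cost=120, card=120
  {E}: scan cost=250, card=250
  {BC}: card=9000; try (B,hash)→1320, (C,merge)→3480, (B,merge)→3720, (C,hash)→5520, (C,nl_idx)→9600, (C,nl)→18060 …(+1); best=1320 via (B,hash)
  {CD}: card=9000; try (D,hash)→2280, (C,merge)→4080, (D,merge)→4260, (C,hash)→5640, (C,nl_idx)→10200, (C,nl)→36120 …(+1); best=2280 via (D,hash)
  {AC}: card=600; try (C,nl_idx)→1800, (A,hash)→2280, (A,nl_idx)→3000, (C,merge)→4080, (A,merge)→4260, (C,hash)→5640 …(+2); best=1800 via (C,nl_idx)
  {CE}: card=1000; try (C,nl_idx)→3500, (E,hash)→4600, (C,merge)→5500, (E,merge)→5550, (C,hash)→5900, (C,nl)→75250 …(+1); best=3500 via (C,nl_idx)
  {BCD}: card=270000; try (D,hash)→12000, (B,hash)→12000, (D,merge)→137280, (B,merge)→137700, (B,nl)→542280, (D,nl)→1081320; best=12000 via (D,hash)
  {ABC}: card=18000; try (B,hash)→3120, (B,merge)→8820, (A,hash)→12000, (B,nl)→37800, (A,nl_idx)→82320, (A,merge)→137280 …(+1); best=3120 via (B,hash)
  {BCE}: card=30000; try (B,hash)→5220, (E,hash)→14320, (B,merge)→14920, (B,nl)→63500, (E,merge)→138570, (E,nl)→2251320; best=5220 via (B,hash)
  {ACD}: card=18000; try (D,hash)→4080, (D,merge)→9360, (A,hash)→12960, (D,nl)→73800, (A,nl_idx)→83280, (A,merge)→138240 …(+1); best=4080 via (D,hash)
  {CDE}: card=30000; try (D,hash)→6180, (E,hash)→15280, (D,merge)→15460, (D,nl)→123500, (E,merge)→139530, (E,nl)→2252280; best=6180 via (D,hash)
  {ACE}: card=2000; try (A,hash)→6180, (E,hash)→6400, (E,merge)→10650, (A,nl_idx)→12500, (A,merge)→15460, (A,nl)→123500 …(+1); best=6180 via (A,hash)
  {ABCD}: card=540000; try (D,hash)→22800, (B,hash)→22800, (A,hash)→283680, (D,merge)→292080, (B,merge)→292500, (B,nl)→1084080 …(+4); best=22800 via (D,hash)
  {BCDE}: card=900000; try (D,hash)→36900, (B,hash)→36900, (E,hash)→286000, (D,merge)→486180, (B,merge)→486600, (B,nl)→1806180 …(+3); best=36900 via (D,hash)
  {ABCE}: card=60000; try (B,hash)→8900, (E,hash)→25120, (B,merge)→30600, (A,hash)→36900, (B,nl)→126180, (A,nl_idx)→275220 …(+4); best=8900 via (B,hash)
  {ACDE}: card=60000; try (D,hash)→9860, (E,hash)→26080, (D,merge)→31140, (A,hash)→37860, (D,nl)→246180, (A,nl_idx)→276180 …(+4); best=9860 via (D,hash)
  {ABCDE}: card=1800000; try (D,hash)→70580, (B,hash)→70580, (E,hash)→566800, (A,hash)→938580, (D,merge)→1029860, (B,merge)→1030280 …(+7); best=70580 via (D,hash)

cost=70580; order=E,C,A,B,D; methods=nl_idx,hash,hash,hash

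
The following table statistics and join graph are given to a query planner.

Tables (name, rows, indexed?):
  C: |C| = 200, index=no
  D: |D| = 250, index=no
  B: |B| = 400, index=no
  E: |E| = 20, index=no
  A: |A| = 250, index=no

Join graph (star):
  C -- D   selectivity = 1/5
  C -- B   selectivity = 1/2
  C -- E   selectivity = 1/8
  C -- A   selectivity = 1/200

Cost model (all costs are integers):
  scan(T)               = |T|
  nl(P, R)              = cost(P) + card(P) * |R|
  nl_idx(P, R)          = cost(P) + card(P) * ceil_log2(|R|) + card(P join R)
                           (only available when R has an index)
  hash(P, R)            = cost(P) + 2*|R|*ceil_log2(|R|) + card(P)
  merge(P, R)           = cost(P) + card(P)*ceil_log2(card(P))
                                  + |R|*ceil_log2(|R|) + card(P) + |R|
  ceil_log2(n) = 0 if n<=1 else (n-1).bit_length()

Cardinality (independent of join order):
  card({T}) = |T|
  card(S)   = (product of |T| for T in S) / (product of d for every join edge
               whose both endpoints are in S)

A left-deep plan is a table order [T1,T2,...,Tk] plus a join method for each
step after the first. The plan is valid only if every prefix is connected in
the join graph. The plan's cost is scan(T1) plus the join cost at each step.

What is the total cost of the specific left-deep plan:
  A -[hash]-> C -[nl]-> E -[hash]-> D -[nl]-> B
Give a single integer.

12513325

step 1: scan A: cost=250, card=250
step 2: join C via hash
    card(P join C) = 250*200/(200) = 250
    cost = 250 + 2*200*8 + 250 = 3700
step 3: join E via nl
    card(P join E) = 250*20/(8) = 625
    cost = 3700 + 250*20 = 8700
step 4: join D via hash
    card(P join D) = 625*250/(5) = 31250
    cost = 8700 + 2*250*8 + 625 = 13325
step 5: join B via nl
    card(P join B) = 31250*400/(2) = 6250000
    cost = 13325 + 31250*400 = 12513325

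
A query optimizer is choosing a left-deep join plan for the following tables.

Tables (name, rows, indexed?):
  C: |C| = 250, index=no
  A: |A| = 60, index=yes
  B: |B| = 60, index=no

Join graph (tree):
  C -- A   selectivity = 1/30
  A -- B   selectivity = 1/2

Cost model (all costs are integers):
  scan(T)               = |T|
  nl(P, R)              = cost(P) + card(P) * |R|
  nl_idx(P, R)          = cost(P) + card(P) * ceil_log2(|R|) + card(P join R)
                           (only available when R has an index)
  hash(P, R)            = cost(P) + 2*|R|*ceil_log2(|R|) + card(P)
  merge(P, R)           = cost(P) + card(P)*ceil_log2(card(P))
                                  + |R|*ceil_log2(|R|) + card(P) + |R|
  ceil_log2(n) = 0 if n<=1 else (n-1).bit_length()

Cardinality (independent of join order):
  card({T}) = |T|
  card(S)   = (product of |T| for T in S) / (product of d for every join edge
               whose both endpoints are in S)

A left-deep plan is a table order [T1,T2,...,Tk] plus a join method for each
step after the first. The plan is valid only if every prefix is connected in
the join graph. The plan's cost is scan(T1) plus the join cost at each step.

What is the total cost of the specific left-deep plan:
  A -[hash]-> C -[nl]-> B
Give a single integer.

34120

step 1: scan A: cost=60, card=60
step 2: join C via hash
    card(P join C) = 60*250/(30) = 500
    cost = 60 + 2*250*8 + 60 = 4120
step 3: join B via nl
    card(P join B) = 500*60/(2) = 15000
    cost = 4120 + 500*60 = 34120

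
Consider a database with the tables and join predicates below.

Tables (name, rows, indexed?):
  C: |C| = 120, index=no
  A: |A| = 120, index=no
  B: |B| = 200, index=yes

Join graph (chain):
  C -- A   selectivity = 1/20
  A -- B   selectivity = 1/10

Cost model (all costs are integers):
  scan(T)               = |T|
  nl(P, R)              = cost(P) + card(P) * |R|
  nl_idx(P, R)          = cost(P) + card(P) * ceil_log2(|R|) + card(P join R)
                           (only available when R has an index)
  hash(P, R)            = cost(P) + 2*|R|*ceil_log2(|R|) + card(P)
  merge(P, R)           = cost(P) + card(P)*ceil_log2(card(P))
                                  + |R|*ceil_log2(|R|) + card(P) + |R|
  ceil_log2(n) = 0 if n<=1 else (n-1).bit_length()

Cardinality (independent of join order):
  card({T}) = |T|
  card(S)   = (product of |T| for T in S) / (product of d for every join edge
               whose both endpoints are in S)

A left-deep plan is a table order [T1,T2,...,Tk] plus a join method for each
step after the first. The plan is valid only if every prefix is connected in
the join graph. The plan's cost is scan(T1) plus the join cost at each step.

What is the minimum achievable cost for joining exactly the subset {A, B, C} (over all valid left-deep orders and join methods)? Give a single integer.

5840

Selinger DP over subsets of {A,B,C}:
  {C}: scan cost=120, card=120
  {A}: scan cost=120, card=120
  {B}: scan cost=200, card=200
  {AC}: card=720; try (C,hash)→1920, (A,hash)→1920, (C,merge)→2040, (A,merge)→2040, (C,nl)→14520, (A,nl)→14520; best=1920 via (C,hash)
  {AB}: card=2400; try (A,hash)→2080, (B,merge)→2880, (A,merge)→2960, (B,hash)→3440, (B,nl_idx)→3480, (B,nl)→24120 …(+1); best=2080 via (A,hash)
  {ABC}: card=14400; try (B,hash)→5840, (C,hash)→6160, (B,merge)→11640, (B,nl_idx)→22080, (C,merge)→34240, (B,nl)→145920 …(+1); best=5840 via (B,hash)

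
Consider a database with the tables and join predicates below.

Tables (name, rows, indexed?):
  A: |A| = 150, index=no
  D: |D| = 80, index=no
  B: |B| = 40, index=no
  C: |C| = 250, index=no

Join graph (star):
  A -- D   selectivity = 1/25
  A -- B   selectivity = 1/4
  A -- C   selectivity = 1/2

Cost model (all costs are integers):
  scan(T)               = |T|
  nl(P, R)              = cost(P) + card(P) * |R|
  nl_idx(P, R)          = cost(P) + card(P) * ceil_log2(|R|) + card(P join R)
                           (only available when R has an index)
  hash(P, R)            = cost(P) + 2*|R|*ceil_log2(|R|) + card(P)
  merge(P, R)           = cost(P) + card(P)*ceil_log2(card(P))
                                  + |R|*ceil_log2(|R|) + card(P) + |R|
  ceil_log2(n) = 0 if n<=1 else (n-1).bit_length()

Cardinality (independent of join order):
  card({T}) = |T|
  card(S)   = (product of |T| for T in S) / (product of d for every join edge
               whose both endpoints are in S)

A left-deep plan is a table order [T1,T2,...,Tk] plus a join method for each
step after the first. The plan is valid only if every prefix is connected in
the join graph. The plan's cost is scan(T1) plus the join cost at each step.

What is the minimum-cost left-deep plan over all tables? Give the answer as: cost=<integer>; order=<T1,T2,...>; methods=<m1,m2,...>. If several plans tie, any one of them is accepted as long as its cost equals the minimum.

Selinger DP (subsets sized 1..n):
  {A}: scan cost=150, card=150
  {D}: scan cost=80, card=80
  {B}: scan cost=40, card=40
  {C}: scan cost=250, card=250
  {AD}: card=480; try (D,hash)→1420, (A,merge)→2070, (D,merge)→2140, (A,hash)→2560, (A,nl)→12080, (D,nl)→12150; best=1420 via (D,hash)
  {AB}: card=1500; try (B,hash)→780, (A,merge)→1670, (B,merge)→1780, (A,hash)→2480, (A,nl)→6040, (B,nl)→6150; best=780 via (B,hash)
  {AC}: card=18750; try (A,hash)→2900, (C,merge)→3750, (A,merge)→3850, (C,hash)→4300, (C,nl)→37650, (A,nl)→37750; best=2900 via (A,hash)
  {ABD}: card=4800; try (B,hash)→2380, (D,hash)→3400, (B,merge)→6500, (D,merge)→19420, (B,nl)→20620, (D,nl)→120780; best=2380 via (B,hash)
  {ACD}: card=60000; try (C,hash)→5900, (C,merge)→8470, (D,hash)→22770, (C,nl)→121420, (D,merge)→303540, (D,nl)→1502900; best=5900 via (C,hash)
  {ABC}: card=187500; try (C,hash)→6280, (C,merge)→21030, (B,hash)→22130, (B,merge)→303180, (C,nl)→375780, (B,nl)→752900; best=6280 via (C,hash)
  {ABCD}: card=600000; try (C,hash)→11180, (B,hash)→66380, (C,merge)→71830, (D,hash)→194900, (B,merge)→1026180, (C,nl)→1202380 …(+3); best=11180 via (C,hash)

cost=11180; order=A,D,B,C; methods=hash,hash,hash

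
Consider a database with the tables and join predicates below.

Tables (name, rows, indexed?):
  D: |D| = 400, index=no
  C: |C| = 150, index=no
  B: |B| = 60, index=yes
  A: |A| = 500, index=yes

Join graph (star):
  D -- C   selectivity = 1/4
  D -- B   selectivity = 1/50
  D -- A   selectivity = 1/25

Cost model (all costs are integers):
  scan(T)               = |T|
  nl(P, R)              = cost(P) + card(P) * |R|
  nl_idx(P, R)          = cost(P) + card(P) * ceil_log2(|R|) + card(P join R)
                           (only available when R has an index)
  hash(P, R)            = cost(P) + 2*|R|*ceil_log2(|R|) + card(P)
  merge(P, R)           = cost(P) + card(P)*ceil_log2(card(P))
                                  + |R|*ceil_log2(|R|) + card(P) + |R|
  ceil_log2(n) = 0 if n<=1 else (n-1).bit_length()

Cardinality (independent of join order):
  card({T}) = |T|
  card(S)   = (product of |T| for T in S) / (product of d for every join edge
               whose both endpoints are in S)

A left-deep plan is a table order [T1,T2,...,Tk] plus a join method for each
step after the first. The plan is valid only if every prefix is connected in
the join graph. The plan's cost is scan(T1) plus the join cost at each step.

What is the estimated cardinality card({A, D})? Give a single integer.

8000

Tables in S: A(500), D(400)
Edges inside S: D-A(d=25)
numerator = 500 * 400 = 200000
denominator = 25 = 25
card(S) = 200000 / 25 = 8000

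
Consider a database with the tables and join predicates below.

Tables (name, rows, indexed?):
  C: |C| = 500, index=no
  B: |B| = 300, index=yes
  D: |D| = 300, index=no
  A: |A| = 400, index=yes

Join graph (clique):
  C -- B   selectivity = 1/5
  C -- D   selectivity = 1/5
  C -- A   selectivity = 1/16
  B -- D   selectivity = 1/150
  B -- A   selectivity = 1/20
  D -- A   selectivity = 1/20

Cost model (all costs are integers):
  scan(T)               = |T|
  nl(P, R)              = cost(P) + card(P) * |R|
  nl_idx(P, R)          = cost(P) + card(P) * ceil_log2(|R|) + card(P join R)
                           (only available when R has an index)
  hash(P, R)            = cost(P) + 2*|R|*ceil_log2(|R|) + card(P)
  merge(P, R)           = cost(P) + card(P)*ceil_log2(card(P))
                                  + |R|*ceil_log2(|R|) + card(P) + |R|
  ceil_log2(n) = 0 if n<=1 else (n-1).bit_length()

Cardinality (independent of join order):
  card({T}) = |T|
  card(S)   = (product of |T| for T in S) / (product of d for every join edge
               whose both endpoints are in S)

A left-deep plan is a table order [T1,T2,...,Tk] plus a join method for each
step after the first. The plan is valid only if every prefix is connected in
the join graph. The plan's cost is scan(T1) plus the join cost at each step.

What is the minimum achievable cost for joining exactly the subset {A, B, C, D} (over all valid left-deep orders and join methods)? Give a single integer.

Selinger DP over subsets of {A,B,C,D}:
  {C}: scan cost=500, card=500
  {B}: scan cost=300, card=300
  {D}: scan cost=300, card=300
  {A}: scan cost=400, card=400
  {BC}: card=30000; try (B,hash)→6400, (C,merge)→8300, (B,merge)→8500, (C,hash)→9600, (B,nl_idx)→35000, (C,nl)→150300 …(+1); best=6400 via (B,hash)
  {CD}: card=30000; try (D,hash)→6400, (C,merge)→8300, (D,merge)→8500, (C,hash)→9600, (C,nl)→150300, (D,nl)→150500; best=6400 via (D,hash)
  {AC}: card=12500; try (A,hash)→8200, (C,merge)→9400, (A,merge)→9500, (C,hash)→9800, (A,nl_idx)→17500, (C,nl)→200400 …(+1); best=8200 via (A,hash)
  {BD}: card=600; try (B,nl_idx)→3600, (D,hash)→6000, (B,hash)→6000, (D,merge)→6300, (B,merge)→6300, (D,nl)→90300 …(+1); best=3600 via (B,nl_idx)
  {AB}: card=6000; try (B,hash)→6200, (A,merge)→7300, (B,merge)→7400, (A,hash)→7800, (A,nl_idx)→9000, (B,nl_idx)→10000 …(+2); best=6200 via (B,hash)
  {AD}: card=6000; try (D,hash)→6200, (A,merge)→7300, (D,merge)→7400, (A,hash)→7800, (A,nl_idx)→9000, (A,nl)→120300 …(+1); best=6200 via (D,hash)
  {BCD}: card=12000; try (C,hash)→13200, (C,merge)→15200, (D,hash)→41800, (B,hash)→41800, (B,nl_idx)→288400, (C,nl)→303600 …(+4); best=13200 via (C,hash)
  {ABC}: card=37500; try (C,hash)→21200, (B,hash)→26100, (A,hash)→43600, (C,merge)→95200, (B,nl_idx)→158200, (B,merge)→198700 …(+5); best=21200 via (C,hash)
  {ACD}: card=37500; try (C,hash)→21200, (D,hash)→26100, (A,hash)→43600, (C,merge)→95200, (D,merge)→198700, (A,nl_idx)→313900 …(+4); best=21200 via (C,hash)
  {ABD}: card=600; try (A,nl_idx)→9600, (A,hash)→11400, (A,merge)→14200, (D,hash)→17600, (B,hash)→17600, (B,nl_idx)→60800 …(+5); best=9600 via (A,nl_idx)
  {ABCD}: card=750; try (C,hash)→19200, (C,merge)→21200, (A,hash)→32400, (D,hash)→64100, (B,hash)→64100, (A,nl_idx)→121950 …(+8); best=19200 via (C,hash)

19200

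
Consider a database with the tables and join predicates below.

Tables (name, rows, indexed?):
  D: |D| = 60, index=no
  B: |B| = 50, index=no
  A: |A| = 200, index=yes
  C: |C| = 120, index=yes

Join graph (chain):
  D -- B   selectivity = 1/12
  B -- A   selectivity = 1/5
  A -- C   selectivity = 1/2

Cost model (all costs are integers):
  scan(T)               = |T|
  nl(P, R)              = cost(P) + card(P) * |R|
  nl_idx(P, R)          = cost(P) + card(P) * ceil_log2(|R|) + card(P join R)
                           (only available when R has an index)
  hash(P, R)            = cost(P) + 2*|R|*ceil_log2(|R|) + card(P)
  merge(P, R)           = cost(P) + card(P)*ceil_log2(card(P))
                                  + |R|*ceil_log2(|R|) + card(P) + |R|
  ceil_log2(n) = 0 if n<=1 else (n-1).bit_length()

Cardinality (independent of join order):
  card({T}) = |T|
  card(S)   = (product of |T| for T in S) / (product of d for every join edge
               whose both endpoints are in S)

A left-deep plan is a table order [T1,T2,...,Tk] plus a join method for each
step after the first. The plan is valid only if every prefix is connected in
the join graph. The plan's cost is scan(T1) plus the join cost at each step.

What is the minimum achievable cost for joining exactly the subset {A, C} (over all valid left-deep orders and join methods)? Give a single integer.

2080

Selinger DP over subsets of {A,C}:
  {A}: scan cost=200, card=200
  {C}: scan cost=120, card=120
  {AC}: card=12000; try (C,hash)→2080, (A,merge)→2880, (C,merge)→2960, (A,hash)→3440, (A,nl_idx)→13080, (C,nl_idx)→13600 …(+2); best=2080 via (C,hash)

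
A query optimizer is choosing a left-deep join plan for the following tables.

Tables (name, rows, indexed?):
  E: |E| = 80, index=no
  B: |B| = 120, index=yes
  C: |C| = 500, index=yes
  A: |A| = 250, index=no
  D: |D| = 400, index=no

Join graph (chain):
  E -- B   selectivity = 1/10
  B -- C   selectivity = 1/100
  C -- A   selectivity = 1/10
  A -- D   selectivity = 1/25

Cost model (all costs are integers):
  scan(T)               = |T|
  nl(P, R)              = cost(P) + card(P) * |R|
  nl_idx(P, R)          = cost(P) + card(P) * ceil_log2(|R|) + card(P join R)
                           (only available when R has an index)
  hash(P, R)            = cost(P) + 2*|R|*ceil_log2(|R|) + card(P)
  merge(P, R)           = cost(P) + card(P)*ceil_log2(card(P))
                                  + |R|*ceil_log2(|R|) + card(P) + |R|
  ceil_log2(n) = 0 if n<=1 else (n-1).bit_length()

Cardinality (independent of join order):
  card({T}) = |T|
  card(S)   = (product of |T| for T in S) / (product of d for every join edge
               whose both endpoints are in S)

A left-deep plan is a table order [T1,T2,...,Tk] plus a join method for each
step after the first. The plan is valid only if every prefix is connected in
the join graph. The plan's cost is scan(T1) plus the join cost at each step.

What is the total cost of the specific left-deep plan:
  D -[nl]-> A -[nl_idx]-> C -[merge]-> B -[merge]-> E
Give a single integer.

step 1: scan D: cost=400, card=400
step 2: join A via nl
    card(P join A) = 400*250/(25) = 4000
    cost = 400 + 400*250 = 100400
step 3: join C via nl_idx
    card(P join C) = 4000*500/(10) = 200000
    cost = 100400 + 4000*9 + 200000 = 336400
step 4: join B via merge
    card(P join B) = 200000*120/(100) = 240000
    cost = 336400 + 200000*18 + 120*7 + 200000 + 120 = 4137360
step 5: join E via merge
    card(P join E) = 240000*80/(10) = 1920000
    cost = 4137360 + 240000*18 + 80*7 + 240000 + 80 = 8698000

8698000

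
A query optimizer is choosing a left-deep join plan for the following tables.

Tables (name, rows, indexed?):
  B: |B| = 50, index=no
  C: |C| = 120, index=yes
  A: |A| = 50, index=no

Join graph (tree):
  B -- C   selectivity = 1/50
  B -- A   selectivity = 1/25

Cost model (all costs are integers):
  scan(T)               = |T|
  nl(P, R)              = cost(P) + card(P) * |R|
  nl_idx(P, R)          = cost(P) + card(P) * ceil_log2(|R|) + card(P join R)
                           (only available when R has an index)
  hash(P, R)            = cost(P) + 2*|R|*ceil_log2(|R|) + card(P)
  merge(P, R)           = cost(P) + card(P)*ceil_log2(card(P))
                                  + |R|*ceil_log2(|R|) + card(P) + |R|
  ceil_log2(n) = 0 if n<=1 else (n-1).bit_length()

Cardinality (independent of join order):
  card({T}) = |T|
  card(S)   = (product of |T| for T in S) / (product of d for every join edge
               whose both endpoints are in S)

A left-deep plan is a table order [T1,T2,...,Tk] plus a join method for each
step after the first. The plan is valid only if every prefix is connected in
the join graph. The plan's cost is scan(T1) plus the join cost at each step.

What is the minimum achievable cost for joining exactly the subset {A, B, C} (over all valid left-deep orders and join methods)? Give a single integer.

1240

Selinger DP over subsets of {A,B,C}:
  {B}: scan cost=50, card=50
  {C}: scan cost=120, card=120
  {A}: scan cost=50, card=50
  {BC}: card=120; try (C,nl_idx)→520, (B,hash)→840, (C,merge)→1360, (B,merge)→1430, (C,hash)→1780, (C,nl)→6050 …(+1); best=520 via (C,nl_idx)
  {AB}: card=100; try (B,hash)→700, (A,hash)→700, (B,merge)→750, (A,merge)→750, (B,nl)→2550, (A,nl)→2550; best=700 via (B,hash)
  {ABC}: card=240; try (A,hash)→1240, (C,nl_idx)→1640, (A,merge)→1830, (C,merge)→2460, (C,hash)→2480, (A,nl)→6520 …(+1); best=1240 via (A,hash)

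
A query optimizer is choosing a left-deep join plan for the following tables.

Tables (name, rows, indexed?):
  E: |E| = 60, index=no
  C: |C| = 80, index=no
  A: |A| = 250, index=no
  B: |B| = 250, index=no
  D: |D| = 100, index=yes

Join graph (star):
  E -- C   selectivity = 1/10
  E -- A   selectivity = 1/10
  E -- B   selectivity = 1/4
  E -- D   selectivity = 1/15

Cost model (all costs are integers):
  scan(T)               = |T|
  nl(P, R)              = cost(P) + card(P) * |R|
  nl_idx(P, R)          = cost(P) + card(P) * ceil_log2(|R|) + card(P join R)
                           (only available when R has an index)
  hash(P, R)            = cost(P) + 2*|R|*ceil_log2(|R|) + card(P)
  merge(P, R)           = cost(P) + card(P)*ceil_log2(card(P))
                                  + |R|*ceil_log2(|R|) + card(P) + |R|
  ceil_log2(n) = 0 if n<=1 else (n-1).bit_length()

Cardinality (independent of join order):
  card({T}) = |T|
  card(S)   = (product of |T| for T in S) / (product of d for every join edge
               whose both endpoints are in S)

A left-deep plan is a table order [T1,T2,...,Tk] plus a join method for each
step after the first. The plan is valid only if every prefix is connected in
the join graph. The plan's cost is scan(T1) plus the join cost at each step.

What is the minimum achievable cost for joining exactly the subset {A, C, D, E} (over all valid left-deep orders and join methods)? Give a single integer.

9600

Selinger DP over subsets of {A,C,D,E}:
  {E}: scan cost=60, card=60
  {C}: scan cost=80, card=80
  {A}: scan cost=250, card=250
  {D}: scan cost=100, card=100
  {CE}: card=480; try (E,hash)→880, (C,merge)→1120, (E,merge)→1140, (C,hash)→1240, (C,nl)→4860, (E,nl)→4880; best=880 via (E,hash)
  {AE}: card=1500; try (E,hash)→1220, (A,merge)→2730, (E,merge)→2920, (A,hash)→4120, (A,nl)→15060, (E,nl)→15250; best=1220 via (E,hash)
  {DE}: card=400; try (D,nl_idx)→880, (E,hash)→920, (D,merge)→1280, (E,merge)→1320, (D,hash)→1520, (D,nl)→6060 …(+1); best=880 via (D,nl_idx)
  {ACE}: card=12000; try (C,hash)→3840, (A,hash)→5360, (A,merge)→7930, (C,merge)→19860, (A,nl)→120880, (C,nl)→121220; best=3840 via (C,hash)
  {CDE}: card=3200; try (C,hash)→2400, (D,hash)→2760, (C,merge)→5520, (D,merge)→6480, (D,nl_idx)→7440, (C,nl)→32880 …(+1); best=2400 via (C,hash)
  {ADE}: card=10000; try (D,hash)→4120, (A,hash)→5280, (A,merge)→7130, (D,merge)→20020, (D,nl_idx)→21720, (A,nl)→100880 …(+1); best=4120 via (D,hash)
  {ACDE}: card=80000; try (A,hash)→9600, (C,hash)→15240, (D,hash)→17240, (A,merge)→46250, (C,merge)→154760, (D,nl_idx)→167840 …(+4); best=9600 via (A,hash)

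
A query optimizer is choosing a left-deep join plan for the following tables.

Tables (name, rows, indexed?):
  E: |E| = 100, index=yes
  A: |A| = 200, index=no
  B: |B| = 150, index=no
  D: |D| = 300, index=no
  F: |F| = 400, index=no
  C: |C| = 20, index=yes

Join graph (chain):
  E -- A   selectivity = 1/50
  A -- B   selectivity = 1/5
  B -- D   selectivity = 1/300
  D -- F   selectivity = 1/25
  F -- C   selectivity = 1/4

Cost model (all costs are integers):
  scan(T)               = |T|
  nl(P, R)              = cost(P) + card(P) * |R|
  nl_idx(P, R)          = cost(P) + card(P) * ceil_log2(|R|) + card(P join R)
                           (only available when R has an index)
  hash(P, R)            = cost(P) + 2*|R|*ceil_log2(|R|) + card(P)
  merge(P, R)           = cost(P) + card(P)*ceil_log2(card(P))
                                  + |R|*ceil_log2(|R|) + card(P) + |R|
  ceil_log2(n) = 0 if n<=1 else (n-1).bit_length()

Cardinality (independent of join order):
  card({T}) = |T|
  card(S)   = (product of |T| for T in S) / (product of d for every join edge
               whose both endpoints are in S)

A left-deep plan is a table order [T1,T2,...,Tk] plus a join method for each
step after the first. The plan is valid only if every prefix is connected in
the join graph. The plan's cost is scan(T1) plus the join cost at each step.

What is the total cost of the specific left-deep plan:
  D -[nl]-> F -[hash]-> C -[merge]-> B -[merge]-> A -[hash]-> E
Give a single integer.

1173850

step 1: scan D: cost=300, card=300
step 2: join F via nl
    card(P join F) = 300*400/(25) = 4800
    cost = 300 + 300*400 = 120300
step 3: join C via hash
    card(P join C) = 4800*20/(4) = 24000
    cost = 120300 + 2*20*5 + 4800 = 125300
step 4: join B via merge
    card(P join B) = 24000*150/(300) = 12000
    cost = 125300 + 24000*15 + 150*8 + 24000 + 150 = 510650
step 5: join A via merge
    card(P join A) = 12000*200/(5) = 480000
    cost = 510650 + 12000*14 + 200*8 + 12000 + 200 = 692450
step 6: join E via hash
    card(P join E) = 480000*100/(50) = 960000
    cost = 692450 + 2*100*7 + 480000 = 1173850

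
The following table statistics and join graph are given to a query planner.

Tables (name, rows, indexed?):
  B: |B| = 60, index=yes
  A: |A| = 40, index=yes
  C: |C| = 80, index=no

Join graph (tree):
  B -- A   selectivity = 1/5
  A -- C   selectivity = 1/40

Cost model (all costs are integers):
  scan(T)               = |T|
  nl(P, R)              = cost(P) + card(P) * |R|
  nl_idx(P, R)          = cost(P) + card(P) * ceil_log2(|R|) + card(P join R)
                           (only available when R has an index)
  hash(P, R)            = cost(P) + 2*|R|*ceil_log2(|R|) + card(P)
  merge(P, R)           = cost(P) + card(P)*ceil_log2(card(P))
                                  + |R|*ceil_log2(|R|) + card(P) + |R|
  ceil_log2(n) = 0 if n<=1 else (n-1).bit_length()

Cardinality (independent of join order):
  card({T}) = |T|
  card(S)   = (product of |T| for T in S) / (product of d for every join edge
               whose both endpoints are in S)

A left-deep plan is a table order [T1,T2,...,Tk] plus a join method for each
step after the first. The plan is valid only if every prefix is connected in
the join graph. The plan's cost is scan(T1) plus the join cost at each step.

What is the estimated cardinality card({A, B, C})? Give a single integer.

Tables in S: A(40), B(60), C(80)
Edges inside S: B-A(d=5), A-C(d=40)
numerator = 40 * 60 * 80 = 192000
denominator = 5 * 40 = 200
card(S) = 192000 / 200 = 960

960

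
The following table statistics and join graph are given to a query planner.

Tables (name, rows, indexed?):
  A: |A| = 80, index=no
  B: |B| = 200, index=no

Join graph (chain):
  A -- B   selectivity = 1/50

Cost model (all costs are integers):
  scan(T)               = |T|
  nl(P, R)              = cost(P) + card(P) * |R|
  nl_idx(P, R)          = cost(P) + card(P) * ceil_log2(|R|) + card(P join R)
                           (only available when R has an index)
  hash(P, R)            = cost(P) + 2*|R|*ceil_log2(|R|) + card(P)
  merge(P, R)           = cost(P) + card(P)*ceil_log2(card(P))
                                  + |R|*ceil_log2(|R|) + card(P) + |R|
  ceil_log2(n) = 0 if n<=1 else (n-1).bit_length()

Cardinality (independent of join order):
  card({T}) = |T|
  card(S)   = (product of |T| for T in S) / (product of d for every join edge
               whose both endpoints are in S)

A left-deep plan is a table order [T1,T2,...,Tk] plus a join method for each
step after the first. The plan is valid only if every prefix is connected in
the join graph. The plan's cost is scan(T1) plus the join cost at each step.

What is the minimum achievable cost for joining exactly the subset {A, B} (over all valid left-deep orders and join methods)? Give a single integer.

Selinger DP over subsets of {A,B}:
  {A}: scan cost=80, card=80
  {B}: scan cost=200, card=200
  {AB}: card=320; try (A,hash)→1520, (B,merge)→2520, (A,merge)→2640, (B,hash)→3360, (B,nl)→16080, (A,nl)→16200; best=1520 via (A,hash)

1520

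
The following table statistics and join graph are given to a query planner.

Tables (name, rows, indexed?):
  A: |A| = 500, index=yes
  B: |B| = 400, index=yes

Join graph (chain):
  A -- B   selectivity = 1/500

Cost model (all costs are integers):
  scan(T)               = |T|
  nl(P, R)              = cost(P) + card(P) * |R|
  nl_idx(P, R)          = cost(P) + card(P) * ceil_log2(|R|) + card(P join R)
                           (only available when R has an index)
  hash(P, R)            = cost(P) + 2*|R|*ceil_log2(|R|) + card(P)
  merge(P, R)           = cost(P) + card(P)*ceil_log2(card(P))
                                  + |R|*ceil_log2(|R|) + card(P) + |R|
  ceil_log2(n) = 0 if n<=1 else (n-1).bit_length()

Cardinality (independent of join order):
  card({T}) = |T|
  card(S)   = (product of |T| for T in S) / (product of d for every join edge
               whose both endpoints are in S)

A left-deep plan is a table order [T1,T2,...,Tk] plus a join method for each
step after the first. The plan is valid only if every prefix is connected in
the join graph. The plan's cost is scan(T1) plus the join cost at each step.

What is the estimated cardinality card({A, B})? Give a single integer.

400

Tables in S: A(500), B(400)
Edges inside S: A-B(d=500)
numerator = 500 * 400 = 200000
denominator = 500 = 500
card(S) = 200000 / 500 = 400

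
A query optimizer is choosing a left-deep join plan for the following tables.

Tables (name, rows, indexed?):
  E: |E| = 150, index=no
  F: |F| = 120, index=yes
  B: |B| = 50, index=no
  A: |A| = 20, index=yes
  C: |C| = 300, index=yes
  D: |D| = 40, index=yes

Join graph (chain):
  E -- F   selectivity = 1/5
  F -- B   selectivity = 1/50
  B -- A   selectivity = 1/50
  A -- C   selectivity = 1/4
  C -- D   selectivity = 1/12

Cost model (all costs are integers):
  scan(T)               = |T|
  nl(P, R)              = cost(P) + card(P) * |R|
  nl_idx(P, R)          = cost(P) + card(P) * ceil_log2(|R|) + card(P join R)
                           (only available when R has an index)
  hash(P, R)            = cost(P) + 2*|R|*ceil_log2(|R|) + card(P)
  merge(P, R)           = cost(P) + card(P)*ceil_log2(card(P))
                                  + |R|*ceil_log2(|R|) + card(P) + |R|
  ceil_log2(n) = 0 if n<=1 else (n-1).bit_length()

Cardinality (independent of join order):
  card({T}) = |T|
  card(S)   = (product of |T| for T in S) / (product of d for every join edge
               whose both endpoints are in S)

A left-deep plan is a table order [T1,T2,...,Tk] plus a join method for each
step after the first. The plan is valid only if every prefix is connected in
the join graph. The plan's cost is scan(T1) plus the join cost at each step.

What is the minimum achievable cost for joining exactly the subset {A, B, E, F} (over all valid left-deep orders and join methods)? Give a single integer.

2174

Selinger DP over subsets of {A,B,E,F}:
  {E}: scan cost=150, card=150
  {F}: scan cost=120, card=120
  {B}: scan cost=50, card=50
  {A}: scan cost=20, card=20
  {EF}: card=3600; try (F,hash)→1980, (E,merge)→2430, (F,merge)→2460, (E,hash)→2640, (F,nl_idx)→4800, (E,nl)→18120 …(+1); best=1980 via (F,hash)
  {BF}: card=120; try (F,nl_idx)→520, (B,hash)→840, (F,merge)→1360, (B,merge)→1430, (F,hash)→1780, (F,nl)→6050 …(+1); best=520 via (F,nl_idx)
  {AB}: card=20; try (A,hash)→300, (A,nl_idx)→320, (B,merge)→490, (A,merge)→520, (B,hash)→640, (B,nl)→1020 …(+1); best=300 via (A,hash)
  {BEF}: card=3600; try (E,merge)→2830, (E,hash)→3040, (B,hash)→6180, (E,nl)→18520, (B,merge)→49130, (B,nl)→181980; best=2830 via (E,merge)
  {ABF}: card=48; try (F,nl_idx)→488, (A,hash)→840, (A,nl_idx)→1168, (F,merge)→1380, (A,merge)→1600, (F,hash)→2000 …(+2); best=488 via (F,nl_idx)
  {ABEF}: card=1440; try (E,merge)→2174, (E,hash)→2936, (A,hash)→6630, (E,nl)→7688, (A,nl_idx)→22270, (A,merge)→49750 …(+1); best=2174 via (E,merge)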